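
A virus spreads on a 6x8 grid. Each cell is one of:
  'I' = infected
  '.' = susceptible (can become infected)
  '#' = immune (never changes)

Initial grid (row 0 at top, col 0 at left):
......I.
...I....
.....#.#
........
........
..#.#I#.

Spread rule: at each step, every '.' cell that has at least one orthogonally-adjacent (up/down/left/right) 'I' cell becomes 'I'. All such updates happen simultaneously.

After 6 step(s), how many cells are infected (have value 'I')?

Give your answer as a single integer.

Answer: 42

Derivation:
Step 0 (initial): 3 infected
Step 1: +8 new -> 11 infected
Step 2: +12 new -> 23 infected
Step 3: +8 new -> 31 infected
Step 4: +7 new -> 38 infected
Step 5: +2 new -> 40 infected
Step 6: +2 new -> 42 infected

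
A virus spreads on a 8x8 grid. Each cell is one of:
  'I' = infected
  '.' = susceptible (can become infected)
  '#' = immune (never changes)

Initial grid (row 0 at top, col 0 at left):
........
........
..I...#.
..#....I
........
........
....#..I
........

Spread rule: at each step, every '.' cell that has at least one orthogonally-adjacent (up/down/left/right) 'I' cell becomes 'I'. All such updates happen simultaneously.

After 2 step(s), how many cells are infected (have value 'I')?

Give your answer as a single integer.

Answer: 25

Derivation:
Step 0 (initial): 3 infected
Step 1: +9 new -> 12 infected
Step 2: +13 new -> 25 infected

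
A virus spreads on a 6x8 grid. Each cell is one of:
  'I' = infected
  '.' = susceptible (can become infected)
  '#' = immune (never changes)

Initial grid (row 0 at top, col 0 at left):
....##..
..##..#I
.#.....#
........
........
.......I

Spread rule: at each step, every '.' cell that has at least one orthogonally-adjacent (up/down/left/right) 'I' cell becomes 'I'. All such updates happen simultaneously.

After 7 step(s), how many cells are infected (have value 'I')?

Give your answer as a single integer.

Answer: 30

Derivation:
Step 0 (initial): 2 infected
Step 1: +3 new -> 5 infected
Step 2: +4 new -> 9 infected
Step 3: +3 new -> 12 infected
Step 4: +4 new -> 16 infected
Step 5: +4 new -> 20 infected
Step 6: +5 new -> 25 infected
Step 7: +5 new -> 30 infected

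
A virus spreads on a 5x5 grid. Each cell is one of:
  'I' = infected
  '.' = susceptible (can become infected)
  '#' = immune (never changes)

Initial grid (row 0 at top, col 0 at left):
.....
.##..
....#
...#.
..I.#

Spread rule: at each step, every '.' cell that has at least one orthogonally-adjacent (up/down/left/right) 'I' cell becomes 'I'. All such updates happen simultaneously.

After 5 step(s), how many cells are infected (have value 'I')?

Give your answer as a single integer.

Answer: 15

Derivation:
Step 0 (initial): 1 infected
Step 1: +3 new -> 4 infected
Step 2: +3 new -> 7 infected
Step 3: +3 new -> 10 infected
Step 4: +2 new -> 12 infected
Step 5: +3 new -> 15 infected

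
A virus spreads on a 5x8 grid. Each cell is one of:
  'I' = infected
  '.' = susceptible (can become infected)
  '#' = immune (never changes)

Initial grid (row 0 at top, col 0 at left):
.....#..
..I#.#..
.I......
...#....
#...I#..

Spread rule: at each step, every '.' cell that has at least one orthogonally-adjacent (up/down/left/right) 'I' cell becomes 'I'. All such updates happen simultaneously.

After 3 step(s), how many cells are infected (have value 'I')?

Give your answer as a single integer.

Step 0 (initial): 3 infected
Step 1: +7 new -> 10 infected
Step 2: +10 new -> 20 infected
Step 3: +5 new -> 25 infected

Answer: 25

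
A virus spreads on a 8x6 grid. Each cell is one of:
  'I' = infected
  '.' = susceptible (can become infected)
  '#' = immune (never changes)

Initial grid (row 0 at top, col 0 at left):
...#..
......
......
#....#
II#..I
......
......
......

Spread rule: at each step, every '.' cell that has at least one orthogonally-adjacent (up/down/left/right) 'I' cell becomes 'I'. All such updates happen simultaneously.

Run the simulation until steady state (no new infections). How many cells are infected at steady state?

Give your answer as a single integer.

Step 0 (initial): 3 infected
Step 1: +5 new -> 8 infected
Step 2: +9 new -> 17 infected
Step 3: +11 new -> 28 infected
Step 4: +9 new -> 37 infected
Step 5: +6 new -> 43 infected
Step 6: +1 new -> 44 infected
Step 7: +0 new -> 44 infected

Answer: 44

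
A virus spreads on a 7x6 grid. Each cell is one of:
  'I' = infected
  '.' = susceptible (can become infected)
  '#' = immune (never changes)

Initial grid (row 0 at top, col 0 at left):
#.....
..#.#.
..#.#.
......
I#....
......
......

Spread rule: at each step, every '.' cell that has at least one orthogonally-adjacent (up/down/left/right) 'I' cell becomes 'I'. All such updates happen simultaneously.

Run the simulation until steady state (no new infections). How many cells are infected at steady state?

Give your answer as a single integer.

Answer: 36

Derivation:
Step 0 (initial): 1 infected
Step 1: +2 new -> 3 infected
Step 2: +4 new -> 7 infected
Step 3: +5 new -> 12 infected
Step 4: +5 new -> 17 infected
Step 5: +6 new -> 23 infected
Step 6: +6 new -> 29 infected
Step 7: +4 new -> 33 infected
Step 8: +2 new -> 35 infected
Step 9: +1 new -> 36 infected
Step 10: +0 new -> 36 infected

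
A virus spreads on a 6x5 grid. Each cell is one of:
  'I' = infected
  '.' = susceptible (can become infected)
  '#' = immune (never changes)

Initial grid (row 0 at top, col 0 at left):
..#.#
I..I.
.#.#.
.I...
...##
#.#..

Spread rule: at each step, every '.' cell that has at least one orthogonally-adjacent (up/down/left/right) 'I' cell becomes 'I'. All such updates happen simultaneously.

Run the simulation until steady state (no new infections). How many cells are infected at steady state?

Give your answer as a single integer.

Answer: 20

Derivation:
Step 0 (initial): 3 infected
Step 1: +9 new -> 12 infected
Step 2: +7 new -> 19 infected
Step 3: +1 new -> 20 infected
Step 4: +0 new -> 20 infected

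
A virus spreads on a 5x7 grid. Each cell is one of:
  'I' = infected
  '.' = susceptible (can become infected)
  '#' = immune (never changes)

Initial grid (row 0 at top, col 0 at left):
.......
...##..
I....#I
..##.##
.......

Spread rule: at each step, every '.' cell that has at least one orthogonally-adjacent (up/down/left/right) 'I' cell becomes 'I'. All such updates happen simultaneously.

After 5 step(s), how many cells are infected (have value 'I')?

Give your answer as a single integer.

Step 0 (initial): 2 infected
Step 1: +4 new -> 6 infected
Step 2: +7 new -> 13 infected
Step 3: +5 new -> 18 infected
Step 4: +4 new -> 22 infected
Step 5: +3 new -> 25 infected

Answer: 25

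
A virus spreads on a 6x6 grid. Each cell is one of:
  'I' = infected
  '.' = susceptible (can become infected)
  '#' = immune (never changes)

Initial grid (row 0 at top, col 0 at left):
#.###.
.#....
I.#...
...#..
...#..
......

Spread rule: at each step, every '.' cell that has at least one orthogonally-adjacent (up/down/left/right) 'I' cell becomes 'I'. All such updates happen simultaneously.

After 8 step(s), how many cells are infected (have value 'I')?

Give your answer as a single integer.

Step 0 (initial): 1 infected
Step 1: +3 new -> 4 infected
Step 2: +2 new -> 6 infected
Step 3: +3 new -> 9 infected
Step 4: +2 new -> 11 infected
Step 5: +1 new -> 12 infected
Step 6: +1 new -> 13 infected
Step 7: +1 new -> 14 infected
Step 8: +2 new -> 16 infected

Answer: 16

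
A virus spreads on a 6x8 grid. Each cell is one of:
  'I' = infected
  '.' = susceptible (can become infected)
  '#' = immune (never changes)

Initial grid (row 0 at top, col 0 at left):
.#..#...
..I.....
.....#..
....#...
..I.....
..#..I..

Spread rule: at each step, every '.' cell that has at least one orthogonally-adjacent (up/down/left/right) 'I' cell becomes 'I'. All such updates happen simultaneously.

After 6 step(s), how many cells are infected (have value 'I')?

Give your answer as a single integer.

Answer: 43

Derivation:
Step 0 (initial): 3 infected
Step 1: +10 new -> 13 infected
Step 2: +14 new -> 27 infected
Step 3: +8 new -> 35 infected
Step 4: +4 new -> 39 infected
Step 5: +3 new -> 42 infected
Step 6: +1 new -> 43 infected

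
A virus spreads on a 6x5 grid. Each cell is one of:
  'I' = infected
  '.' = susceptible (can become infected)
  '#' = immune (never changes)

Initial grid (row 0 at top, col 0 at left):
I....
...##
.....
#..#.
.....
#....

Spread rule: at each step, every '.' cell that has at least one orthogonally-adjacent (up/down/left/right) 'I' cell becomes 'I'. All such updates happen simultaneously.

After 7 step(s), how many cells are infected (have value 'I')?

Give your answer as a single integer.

Answer: 22

Derivation:
Step 0 (initial): 1 infected
Step 1: +2 new -> 3 infected
Step 2: +3 new -> 6 infected
Step 3: +3 new -> 9 infected
Step 4: +3 new -> 12 infected
Step 5: +3 new -> 15 infected
Step 6: +4 new -> 19 infected
Step 7: +3 new -> 22 infected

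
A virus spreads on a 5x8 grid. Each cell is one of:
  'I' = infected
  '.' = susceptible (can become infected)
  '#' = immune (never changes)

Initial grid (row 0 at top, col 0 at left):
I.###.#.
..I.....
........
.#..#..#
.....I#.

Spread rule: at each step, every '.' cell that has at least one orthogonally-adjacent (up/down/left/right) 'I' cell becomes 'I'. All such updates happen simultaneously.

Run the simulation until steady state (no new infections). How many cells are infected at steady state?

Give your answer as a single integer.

Step 0 (initial): 3 infected
Step 1: +7 new -> 10 infected
Step 2: +8 new -> 18 infected
Step 3: +6 new -> 24 infected
Step 4: +5 new -> 29 infected
Step 5: +1 new -> 30 infected
Step 6: +1 new -> 31 infected
Step 7: +0 new -> 31 infected

Answer: 31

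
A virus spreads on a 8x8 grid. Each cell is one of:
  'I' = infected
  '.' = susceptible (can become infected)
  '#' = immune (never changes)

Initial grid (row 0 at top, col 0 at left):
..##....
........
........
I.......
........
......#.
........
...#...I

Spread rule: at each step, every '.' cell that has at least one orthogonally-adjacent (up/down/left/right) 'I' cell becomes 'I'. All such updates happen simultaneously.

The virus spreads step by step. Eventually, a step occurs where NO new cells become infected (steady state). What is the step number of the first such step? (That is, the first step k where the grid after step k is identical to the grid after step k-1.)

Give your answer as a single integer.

Answer: 9

Derivation:
Step 0 (initial): 2 infected
Step 1: +5 new -> 7 infected
Step 2: +8 new -> 15 infected
Step 3: +10 new -> 25 infected
Step 4: +12 new -> 37 infected
Step 5: +12 new -> 49 infected
Step 6: +5 new -> 54 infected
Step 7: +4 new -> 58 infected
Step 8: +2 new -> 60 infected
Step 9: +0 new -> 60 infected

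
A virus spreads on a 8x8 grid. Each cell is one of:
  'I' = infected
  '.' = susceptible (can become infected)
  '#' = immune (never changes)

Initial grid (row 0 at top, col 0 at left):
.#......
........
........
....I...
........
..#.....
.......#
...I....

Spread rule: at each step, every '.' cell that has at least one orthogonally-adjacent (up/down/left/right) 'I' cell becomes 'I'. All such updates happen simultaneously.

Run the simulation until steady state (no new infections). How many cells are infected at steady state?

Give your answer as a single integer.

Answer: 61

Derivation:
Step 0 (initial): 2 infected
Step 1: +7 new -> 9 infected
Step 2: +13 new -> 22 infected
Step 3: +14 new -> 36 infected
Step 4: +14 new -> 50 infected
Step 5: +8 new -> 58 infected
Step 6: +2 new -> 60 infected
Step 7: +1 new -> 61 infected
Step 8: +0 new -> 61 infected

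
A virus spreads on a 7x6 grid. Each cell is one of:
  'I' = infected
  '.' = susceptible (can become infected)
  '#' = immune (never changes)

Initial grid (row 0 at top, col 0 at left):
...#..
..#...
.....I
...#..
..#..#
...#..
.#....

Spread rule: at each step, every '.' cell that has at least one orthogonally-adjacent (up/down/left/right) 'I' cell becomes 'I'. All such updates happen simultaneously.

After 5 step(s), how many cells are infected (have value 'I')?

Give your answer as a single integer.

Answer: 21

Derivation:
Step 0 (initial): 1 infected
Step 1: +3 new -> 4 infected
Step 2: +4 new -> 8 infected
Step 3: +4 new -> 12 infected
Step 4: +4 new -> 16 infected
Step 5: +5 new -> 21 infected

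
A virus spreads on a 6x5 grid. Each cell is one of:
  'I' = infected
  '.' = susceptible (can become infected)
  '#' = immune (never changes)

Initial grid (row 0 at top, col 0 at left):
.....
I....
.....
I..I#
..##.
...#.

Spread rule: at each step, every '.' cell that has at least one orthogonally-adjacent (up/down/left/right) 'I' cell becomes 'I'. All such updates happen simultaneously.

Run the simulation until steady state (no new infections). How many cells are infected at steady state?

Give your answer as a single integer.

Answer: 24

Derivation:
Step 0 (initial): 3 infected
Step 1: +7 new -> 10 infected
Step 2: +8 new -> 18 infected
Step 3: +4 new -> 22 infected
Step 4: +2 new -> 24 infected
Step 5: +0 new -> 24 infected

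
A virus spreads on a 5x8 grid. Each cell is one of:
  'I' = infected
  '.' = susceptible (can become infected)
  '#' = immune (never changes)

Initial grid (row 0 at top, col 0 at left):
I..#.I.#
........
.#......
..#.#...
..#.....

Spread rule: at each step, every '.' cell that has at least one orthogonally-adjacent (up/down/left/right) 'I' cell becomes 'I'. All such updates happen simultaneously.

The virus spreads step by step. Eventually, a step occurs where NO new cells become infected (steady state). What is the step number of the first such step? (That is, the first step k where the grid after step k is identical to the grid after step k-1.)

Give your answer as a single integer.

Answer: 7

Derivation:
Step 0 (initial): 2 infected
Step 1: +5 new -> 7 infected
Step 2: +6 new -> 13 infected
Step 3: +7 new -> 20 infected
Step 4: +7 new -> 27 infected
Step 5: +5 new -> 32 infected
Step 6: +2 new -> 34 infected
Step 7: +0 new -> 34 infected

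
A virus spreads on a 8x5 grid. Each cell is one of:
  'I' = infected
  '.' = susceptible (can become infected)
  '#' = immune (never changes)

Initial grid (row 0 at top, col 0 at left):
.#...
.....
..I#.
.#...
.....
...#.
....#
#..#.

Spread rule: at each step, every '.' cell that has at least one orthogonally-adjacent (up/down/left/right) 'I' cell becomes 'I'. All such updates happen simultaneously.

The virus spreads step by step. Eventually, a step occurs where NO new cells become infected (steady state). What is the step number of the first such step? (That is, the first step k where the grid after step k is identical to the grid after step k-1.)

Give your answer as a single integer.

Answer: 7

Derivation:
Step 0 (initial): 1 infected
Step 1: +3 new -> 4 infected
Step 2: +6 new -> 10 infected
Step 3: +8 new -> 18 infected
Step 4: +7 new -> 25 infected
Step 5: +5 new -> 30 infected
Step 6: +2 new -> 32 infected
Step 7: +0 new -> 32 infected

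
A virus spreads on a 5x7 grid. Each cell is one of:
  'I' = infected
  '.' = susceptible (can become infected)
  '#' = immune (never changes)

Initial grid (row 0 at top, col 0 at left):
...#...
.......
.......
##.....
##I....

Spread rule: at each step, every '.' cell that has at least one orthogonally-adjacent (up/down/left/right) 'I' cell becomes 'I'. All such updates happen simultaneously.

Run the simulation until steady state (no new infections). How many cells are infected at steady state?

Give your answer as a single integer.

Step 0 (initial): 1 infected
Step 1: +2 new -> 3 infected
Step 2: +3 new -> 6 infected
Step 3: +5 new -> 11 infected
Step 4: +7 new -> 18 infected
Step 5: +5 new -> 23 infected
Step 6: +4 new -> 27 infected
Step 7: +2 new -> 29 infected
Step 8: +1 new -> 30 infected
Step 9: +0 new -> 30 infected

Answer: 30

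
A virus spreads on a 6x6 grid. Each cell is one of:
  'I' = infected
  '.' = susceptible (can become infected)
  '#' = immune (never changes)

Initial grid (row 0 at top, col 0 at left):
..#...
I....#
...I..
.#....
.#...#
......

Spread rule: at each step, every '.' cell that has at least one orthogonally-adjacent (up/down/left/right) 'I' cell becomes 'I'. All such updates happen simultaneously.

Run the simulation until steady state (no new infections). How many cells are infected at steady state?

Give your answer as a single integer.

Answer: 31

Derivation:
Step 0 (initial): 2 infected
Step 1: +7 new -> 9 infected
Step 2: +10 new -> 19 infected
Step 3: +6 new -> 25 infected
Step 4: +4 new -> 29 infected
Step 5: +2 new -> 31 infected
Step 6: +0 new -> 31 infected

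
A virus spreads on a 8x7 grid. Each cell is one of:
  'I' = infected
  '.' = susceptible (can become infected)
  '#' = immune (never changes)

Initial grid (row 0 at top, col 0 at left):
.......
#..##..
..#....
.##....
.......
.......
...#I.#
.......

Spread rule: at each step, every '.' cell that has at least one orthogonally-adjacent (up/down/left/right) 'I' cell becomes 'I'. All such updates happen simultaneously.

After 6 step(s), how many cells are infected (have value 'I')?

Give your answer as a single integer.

Answer: 35

Derivation:
Step 0 (initial): 1 infected
Step 1: +3 new -> 4 infected
Step 2: +5 new -> 9 infected
Step 3: +7 new -> 16 infected
Step 4: +8 new -> 24 infected
Step 5: +7 new -> 31 infected
Step 6: +4 new -> 35 infected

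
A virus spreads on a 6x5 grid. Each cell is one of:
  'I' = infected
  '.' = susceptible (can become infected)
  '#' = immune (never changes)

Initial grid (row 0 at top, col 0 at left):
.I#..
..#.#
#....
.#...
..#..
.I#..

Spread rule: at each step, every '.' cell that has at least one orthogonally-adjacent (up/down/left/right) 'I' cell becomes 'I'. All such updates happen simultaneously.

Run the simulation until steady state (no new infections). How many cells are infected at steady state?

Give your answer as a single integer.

Answer: 23

Derivation:
Step 0 (initial): 2 infected
Step 1: +4 new -> 6 infected
Step 2: +3 new -> 9 infected
Step 3: +2 new -> 11 infected
Step 4: +2 new -> 13 infected
Step 5: +3 new -> 16 infected
Step 6: +3 new -> 19 infected
Step 7: +3 new -> 22 infected
Step 8: +1 new -> 23 infected
Step 9: +0 new -> 23 infected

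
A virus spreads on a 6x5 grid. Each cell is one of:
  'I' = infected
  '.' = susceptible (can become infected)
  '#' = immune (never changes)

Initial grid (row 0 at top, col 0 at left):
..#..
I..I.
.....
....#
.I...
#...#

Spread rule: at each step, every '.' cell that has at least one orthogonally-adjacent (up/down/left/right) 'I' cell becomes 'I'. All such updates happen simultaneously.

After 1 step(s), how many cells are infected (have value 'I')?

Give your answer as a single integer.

Step 0 (initial): 3 infected
Step 1: +11 new -> 14 infected

Answer: 14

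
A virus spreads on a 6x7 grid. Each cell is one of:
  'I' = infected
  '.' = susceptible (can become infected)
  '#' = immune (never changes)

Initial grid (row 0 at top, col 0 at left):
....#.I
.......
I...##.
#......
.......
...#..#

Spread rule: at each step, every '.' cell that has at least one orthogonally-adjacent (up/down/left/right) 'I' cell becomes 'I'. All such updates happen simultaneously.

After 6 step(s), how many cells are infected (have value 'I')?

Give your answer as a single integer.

Answer: 35

Derivation:
Step 0 (initial): 2 infected
Step 1: +4 new -> 6 infected
Step 2: +6 new -> 12 infected
Step 3: +7 new -> 19 infected
Step 4: +8 new -> 27 infected
Step 5: +6 new -> 33 infected
Step 6: +2 new -> 35 infected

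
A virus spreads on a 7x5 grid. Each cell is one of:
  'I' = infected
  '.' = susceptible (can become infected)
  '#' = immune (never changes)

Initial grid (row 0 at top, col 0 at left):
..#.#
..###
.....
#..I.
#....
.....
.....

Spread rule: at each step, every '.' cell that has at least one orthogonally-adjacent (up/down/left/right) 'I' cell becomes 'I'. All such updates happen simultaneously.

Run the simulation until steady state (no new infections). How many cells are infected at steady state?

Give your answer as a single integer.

Step 0 (initial): 1 infected
Step 1: +4 new -> 5 infected
Step 2: +6 new -> 11 infected
Step 3: +5 new -> 16 infected
Step 4: +5 new -> 21 infected
Step 5: +4 new -> 25 infected
Step 6: +2 new -> 27 infected
Step 7: +0 new -> 27 infected

Answer: 27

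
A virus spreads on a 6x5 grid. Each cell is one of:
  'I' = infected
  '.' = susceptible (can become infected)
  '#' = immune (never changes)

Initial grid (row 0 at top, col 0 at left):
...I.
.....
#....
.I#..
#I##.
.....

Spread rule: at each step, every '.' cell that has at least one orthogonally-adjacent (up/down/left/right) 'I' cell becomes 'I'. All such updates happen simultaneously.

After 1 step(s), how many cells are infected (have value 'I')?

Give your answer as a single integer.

Step 0 (initial): 3 infected
Step 1: +6 new -> 9 infected

Answer: 9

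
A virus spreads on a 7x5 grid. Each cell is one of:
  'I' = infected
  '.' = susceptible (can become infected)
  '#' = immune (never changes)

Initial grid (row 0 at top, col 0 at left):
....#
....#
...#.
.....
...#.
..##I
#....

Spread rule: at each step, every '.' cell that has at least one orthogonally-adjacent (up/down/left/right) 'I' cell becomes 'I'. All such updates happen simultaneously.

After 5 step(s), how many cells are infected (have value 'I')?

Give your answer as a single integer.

Step 0 (initial): 1 infected
Step 1: +2 new -> 3 infected
Step 2: +2 new -> 5 infected
Step 3: +3 new -> 8 infected
Step 4: +2 new -> 10 infected
Step 5: +4 new -> 14 infected

Answer: 14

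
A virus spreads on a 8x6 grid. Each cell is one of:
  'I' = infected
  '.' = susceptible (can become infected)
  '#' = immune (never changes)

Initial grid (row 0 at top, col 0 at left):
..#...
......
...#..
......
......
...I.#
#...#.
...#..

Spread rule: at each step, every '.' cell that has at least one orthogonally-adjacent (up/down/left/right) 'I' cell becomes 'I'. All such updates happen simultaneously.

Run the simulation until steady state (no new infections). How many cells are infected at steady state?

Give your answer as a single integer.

Step 0 (initial): 1 infected
Step 1: +4 new -> 5 infected
Step 2: +5 new -> 10 infected
Step 3: +7 new -> 17 infected
Step 4: +6 new -> 23 infected
Step 5: +6 new -> 29 infected
Step 6: +5 new -> 34 infected
Step 7: +4 new -> 38 infected
Step 8: +1 new -> 39 infected
Step 9: +0 new -> 39 infected

Answer: 39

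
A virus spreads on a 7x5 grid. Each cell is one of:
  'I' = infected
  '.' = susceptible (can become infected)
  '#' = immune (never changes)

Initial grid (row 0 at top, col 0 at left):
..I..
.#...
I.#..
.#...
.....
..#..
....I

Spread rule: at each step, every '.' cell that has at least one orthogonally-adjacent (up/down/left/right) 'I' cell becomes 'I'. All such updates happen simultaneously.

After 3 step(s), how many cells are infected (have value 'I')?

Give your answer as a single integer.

Answer: 25

Derivation:
Step 0 (initial): 3 infected
Step 1: +8 new -> 11 infected
Step 2: +7 new -> 18 infected
Step 3: +7 new -> 25 infected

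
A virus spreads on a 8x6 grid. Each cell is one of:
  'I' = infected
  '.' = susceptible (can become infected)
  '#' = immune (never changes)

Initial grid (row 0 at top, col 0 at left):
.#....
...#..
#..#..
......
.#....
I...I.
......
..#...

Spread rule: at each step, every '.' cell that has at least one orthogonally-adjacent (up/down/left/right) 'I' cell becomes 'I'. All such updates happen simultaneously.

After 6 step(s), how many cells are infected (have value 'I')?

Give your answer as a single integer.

Answer: 40

Derivation:
Step 0 (initial): 2 infected
Step 1: +7 new -> 9 infected
Step 2: +10 new -> 19 infected
Step 3: +9 new -> 28 infected
Step 4: +4 new -> 32 infected
Step 5: +4 new -> 36 infected
Step 6: +4 new -> 40 infected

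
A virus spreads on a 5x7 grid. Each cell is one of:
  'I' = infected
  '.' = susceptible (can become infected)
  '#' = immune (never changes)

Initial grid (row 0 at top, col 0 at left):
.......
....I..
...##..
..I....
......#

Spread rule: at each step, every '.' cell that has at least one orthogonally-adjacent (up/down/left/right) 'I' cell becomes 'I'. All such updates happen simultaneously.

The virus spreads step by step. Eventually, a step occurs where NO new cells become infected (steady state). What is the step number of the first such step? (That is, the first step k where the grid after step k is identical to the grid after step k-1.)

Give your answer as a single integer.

Step 0 (initial): 2 infected
Step 1: +7 new -> 9 infected
Step 2: +10 new -> 19 infected
Step 3: +8 new -> 27 infected
Step 4: +4 new -> 31 infected
Step 5: +1 new -> 32 infected
Step 6: +0 new -> 32 infected

Answer: 6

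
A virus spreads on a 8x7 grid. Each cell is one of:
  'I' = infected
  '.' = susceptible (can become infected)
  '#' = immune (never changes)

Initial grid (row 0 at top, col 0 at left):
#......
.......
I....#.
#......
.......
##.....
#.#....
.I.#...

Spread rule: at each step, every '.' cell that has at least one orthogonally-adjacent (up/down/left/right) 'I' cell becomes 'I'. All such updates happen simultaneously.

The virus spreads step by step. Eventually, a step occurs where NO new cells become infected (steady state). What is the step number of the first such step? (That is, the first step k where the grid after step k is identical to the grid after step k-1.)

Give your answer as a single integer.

Answer: 12

Derivation:
Step 0 (initial): 2 infected
Step 1: +5 new -> 7 infected
Step 2: +3 new -> 10 infected
Step 3: +5 new -> 15 infected
Step 4: +6 new -> 21 infected
Step 5: +5 new -> 26 infected
Step 6: +5 new -> 31 infected
Step 7: +6 new -> 37 infected
Step 8: +5 new -> 42 infected
Step 9: +3 new -> 45 infected
Step 10: +2 new -> 47 infected
Step 11: +1 new -> 48 infected
Step 12: +0 new -> 48 infected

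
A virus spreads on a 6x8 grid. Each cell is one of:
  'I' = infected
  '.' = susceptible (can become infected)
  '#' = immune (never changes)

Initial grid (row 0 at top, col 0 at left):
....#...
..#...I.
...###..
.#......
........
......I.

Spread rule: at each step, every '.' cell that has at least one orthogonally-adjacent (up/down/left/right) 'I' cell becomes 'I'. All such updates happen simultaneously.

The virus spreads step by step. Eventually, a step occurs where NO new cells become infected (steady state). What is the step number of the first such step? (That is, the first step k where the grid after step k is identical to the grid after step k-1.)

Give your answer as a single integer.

Answer: 10

Derivation:
Step 0 (initial): 2 infected
Step 1: +7 new -> 9 infected
Step 2: +8 new -> 17 infected
Step 3: +5 new -> 22 infected
Step 4: +4 new -> 26 infected
Step 5: +4 new -> 30 infected
Step 6: +4 new -> 34 infected
Step 7: +4 new -> 38 infected
Step 8: +3 new -> 41 infected
Step 9: +1 new -> 42 infected
Step 10: +0 new -> 42 infected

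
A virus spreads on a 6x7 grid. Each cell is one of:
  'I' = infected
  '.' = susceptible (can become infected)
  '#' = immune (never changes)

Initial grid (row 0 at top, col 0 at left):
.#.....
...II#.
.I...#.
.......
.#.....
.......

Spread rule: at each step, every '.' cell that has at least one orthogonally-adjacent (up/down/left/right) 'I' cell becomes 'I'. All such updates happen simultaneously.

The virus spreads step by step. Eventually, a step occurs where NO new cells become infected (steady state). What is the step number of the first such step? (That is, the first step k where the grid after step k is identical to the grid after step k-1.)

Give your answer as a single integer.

Step 0 (initial): 3 infected
Step 1: +9 new -> 12 infected
Step 2: +7 new -> 19 infected
Step 3: +7 new -> 26 infected
Step 4: +7 new -> 33 infected
Step 5: +4 new -> 37 infected
Step 6: +1 new -> 38 infected
Step 7: +0 new -> 38 infected

Answer: 7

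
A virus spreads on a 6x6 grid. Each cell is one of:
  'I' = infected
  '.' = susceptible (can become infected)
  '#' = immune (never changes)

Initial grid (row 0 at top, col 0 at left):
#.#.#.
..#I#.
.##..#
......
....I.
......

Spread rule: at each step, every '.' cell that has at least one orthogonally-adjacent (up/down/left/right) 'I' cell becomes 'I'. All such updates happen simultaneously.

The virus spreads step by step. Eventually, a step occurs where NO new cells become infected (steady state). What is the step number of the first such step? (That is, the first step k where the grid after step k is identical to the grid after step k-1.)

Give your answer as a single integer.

Answer: 10

Derivation:
Step 0 (initial): 2 infected
Step 1: +6 new -> 8 infected
Step 2: +6 new -> 14 infected
Step 3: +3 new -> 17 infected
Step 4: +3 new -> 20 infected
Step 5: +2 new -> 22 infected
Step 6: +1 new -> 23 infected
Step 7: +1 new -> 24 infected
Step 8: +1 new -> 25 infected
Step 9: +1 new -> 26 infected
Step 10: +0 new -> 26 infected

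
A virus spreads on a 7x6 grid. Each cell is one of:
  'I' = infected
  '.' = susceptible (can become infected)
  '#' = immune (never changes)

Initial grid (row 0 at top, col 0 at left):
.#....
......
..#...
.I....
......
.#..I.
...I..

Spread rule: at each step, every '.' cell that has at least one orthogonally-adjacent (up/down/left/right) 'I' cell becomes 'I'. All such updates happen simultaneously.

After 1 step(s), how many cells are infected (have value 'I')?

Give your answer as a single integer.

Step 0 (initial): 3 infected
Step 1: +9 new -> 12 infected

Answer: 12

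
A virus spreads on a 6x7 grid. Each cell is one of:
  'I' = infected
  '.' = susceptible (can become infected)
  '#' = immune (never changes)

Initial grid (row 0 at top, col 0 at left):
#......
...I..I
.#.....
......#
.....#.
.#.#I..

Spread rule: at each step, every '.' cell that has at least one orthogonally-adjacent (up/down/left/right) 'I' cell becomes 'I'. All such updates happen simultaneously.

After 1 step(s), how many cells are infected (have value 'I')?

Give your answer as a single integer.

Answer: 12

Derivation:
Step 0 (initial): 3 infected
Step 1: +9 new -> 12 infected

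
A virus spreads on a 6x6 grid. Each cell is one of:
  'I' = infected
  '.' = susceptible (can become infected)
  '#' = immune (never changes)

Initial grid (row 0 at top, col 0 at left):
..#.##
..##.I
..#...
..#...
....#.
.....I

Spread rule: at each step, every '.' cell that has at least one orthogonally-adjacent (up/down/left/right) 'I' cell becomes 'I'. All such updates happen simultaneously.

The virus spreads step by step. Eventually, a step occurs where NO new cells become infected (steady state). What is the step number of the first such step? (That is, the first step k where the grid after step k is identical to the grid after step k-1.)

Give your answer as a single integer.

Step 0 (initial): 2 infected
Step 1: +4 new -> 6 infected
Step 2: +3 new -> 9 infected
Step 3: +4 new -> 13 infected
Step 4: +3 new -> 16 infected
Step 5: +2 new -> 18 infected
Step 6: +2 new -> 20 infected
Step 7: +2 new -> 22 infected
Step 8: +2 new -> 24 infected
Step 9: +2 new -> 26 infected
Step 10: +1 new -> 27 infected
Step 11: +0 new -> 27 infected

Answer: 11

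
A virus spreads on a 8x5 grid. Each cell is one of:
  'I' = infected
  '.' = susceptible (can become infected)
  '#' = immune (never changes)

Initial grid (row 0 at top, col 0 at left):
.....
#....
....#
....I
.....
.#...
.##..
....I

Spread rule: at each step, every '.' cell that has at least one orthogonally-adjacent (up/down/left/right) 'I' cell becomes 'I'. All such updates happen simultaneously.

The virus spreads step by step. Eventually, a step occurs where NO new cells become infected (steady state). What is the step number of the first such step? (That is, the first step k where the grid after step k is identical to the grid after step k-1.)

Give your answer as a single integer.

Answer: 8

Derivation:
Step 0 (initial): 2 infected
Step 1: +4 new -> 6 infected
Step 2: +6 new -> 12 infected
Step 3: +6 new -> 18 infected
Step 4: +8 new -> 26 infected
Step 5: +6 new -> 32 infected
Step 6: +2 new -> 34 infected
Step 7: +1 new -> 35 infected
Step 8: +0 new -> 35 infected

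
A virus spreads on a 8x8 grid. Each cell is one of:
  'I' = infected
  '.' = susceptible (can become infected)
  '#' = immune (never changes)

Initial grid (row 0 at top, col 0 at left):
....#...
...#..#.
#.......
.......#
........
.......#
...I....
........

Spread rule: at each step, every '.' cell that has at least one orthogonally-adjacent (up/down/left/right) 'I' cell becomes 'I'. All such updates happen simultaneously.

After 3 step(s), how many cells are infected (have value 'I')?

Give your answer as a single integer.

Answer: 21

Derivation:
Step 0 (initial): 1 infected
Step 1: +4 new -> 5 infected
Step 2: +7 new -> 12 infected
Step 3: +9 new -> 21 infected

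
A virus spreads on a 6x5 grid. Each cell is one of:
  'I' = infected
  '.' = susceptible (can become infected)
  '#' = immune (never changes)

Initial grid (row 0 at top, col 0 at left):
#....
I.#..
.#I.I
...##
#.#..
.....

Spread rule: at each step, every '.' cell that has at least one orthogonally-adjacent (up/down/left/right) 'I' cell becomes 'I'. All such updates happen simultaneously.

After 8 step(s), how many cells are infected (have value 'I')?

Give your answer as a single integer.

Step 0 (initial): 3 infected
Step 1: +5 new -> 8 infected
Step 2: +5 new -> 13 infected
Step 3: +3 new -> 16 infected
Step 4: +1 new -> 17 infected
Step 5: +2 new -> 19 infected
Step 6: +1 new -> 20 infected
Step 7: +2 new -> 22 infected
Step 8: +1 new -> 23 infected

Answer: 23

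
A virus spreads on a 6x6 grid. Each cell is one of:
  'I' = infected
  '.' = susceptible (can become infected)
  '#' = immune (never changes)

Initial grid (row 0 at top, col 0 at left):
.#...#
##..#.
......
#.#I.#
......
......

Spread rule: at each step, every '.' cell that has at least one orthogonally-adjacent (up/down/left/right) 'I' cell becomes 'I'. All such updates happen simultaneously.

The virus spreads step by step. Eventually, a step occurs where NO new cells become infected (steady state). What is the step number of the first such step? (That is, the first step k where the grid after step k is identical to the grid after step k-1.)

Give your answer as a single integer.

Answer: 6

Derivation:
Step 0 (initial): 1 infected
Step 1: +3 new -> 4 infected
Step 2: +6 new -> 10 infected
Step 3: +8 new -> 18 infected
Step 4: +8 new -> 26 infected
Step 5: +1 new -> 27 infected
Step 6: +0 new -> 27 infected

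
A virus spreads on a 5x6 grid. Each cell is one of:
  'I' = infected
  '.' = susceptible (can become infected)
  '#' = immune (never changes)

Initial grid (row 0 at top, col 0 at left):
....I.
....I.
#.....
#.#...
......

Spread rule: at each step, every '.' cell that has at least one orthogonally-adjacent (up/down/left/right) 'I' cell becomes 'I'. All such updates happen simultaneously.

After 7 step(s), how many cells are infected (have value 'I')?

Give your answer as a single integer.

Step 0 (initial): 2 infected
Step 1: +5 new -> 7 infected
Step 2: +5 new -> 12 infected
Step 3: +6 new -> 18 infected
Step 4: +5 new -> 23 infected
Step 5: +2 new -> 25 infected
Step 6: +1 new -> 26 infected
Step 7: +1 new -> 27 infected

Answer: 27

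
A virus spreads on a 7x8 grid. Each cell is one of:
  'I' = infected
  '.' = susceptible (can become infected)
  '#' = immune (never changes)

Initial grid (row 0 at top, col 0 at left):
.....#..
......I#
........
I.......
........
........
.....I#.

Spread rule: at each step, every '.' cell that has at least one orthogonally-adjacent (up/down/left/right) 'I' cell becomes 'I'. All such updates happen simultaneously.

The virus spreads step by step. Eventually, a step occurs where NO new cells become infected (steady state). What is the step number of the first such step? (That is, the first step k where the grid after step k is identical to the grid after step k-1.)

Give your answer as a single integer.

Step 0 (initial): 3 infected
Step 1: +8 new -> 11 infected
Step 2: +14 new -> 25 infected
Step 3: +17 new -> 42 infected
Step 4: +10 new -> 52 infected
Step 5: +1 new -> 53 infected
Step 6: +0 new -> 53 infected

Answer: 6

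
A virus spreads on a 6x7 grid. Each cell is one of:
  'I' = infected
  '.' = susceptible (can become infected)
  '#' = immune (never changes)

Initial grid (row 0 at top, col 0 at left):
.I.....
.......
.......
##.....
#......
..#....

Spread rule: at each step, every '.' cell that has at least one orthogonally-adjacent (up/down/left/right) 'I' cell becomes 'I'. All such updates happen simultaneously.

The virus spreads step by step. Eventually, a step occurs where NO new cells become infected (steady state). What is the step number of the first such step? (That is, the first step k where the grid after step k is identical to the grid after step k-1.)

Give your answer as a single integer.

Step 0 (initial): 1 infected
Step 1: +3 new -> 4 infected
Step 2: +4 new -> 8 infected
Step 3: +4 new -> 12 infected
Step 4: +4 new -> 16 infected
Step 5: +5 new -> 21 infected
Step 6: +5 new -> 26 infected
Step 7: +5 new -> 31 infected
Step 8: +4 new -> 35 infected
Step 9: +2 new -> 37 infected
Step 10: +1 new -> 38 infected
Step 11: +0 new -> 38 infected

Answer: 11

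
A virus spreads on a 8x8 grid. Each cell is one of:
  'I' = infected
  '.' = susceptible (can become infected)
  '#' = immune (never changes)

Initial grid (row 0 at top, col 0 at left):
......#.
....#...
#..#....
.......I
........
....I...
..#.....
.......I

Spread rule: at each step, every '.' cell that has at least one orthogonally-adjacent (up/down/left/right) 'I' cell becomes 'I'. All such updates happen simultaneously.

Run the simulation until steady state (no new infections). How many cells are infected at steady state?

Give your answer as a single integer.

Step 0 (initial): 3 infected
Step 1: +9 new -> 12 infected
Step 2: +15 new -> 27 infected
Step 3: +8 new -> 35 infected
Step 4: +6 new -> 41 infected
Step 5: +6 new -> 47 infected
Step 6: +5 new -> 52 infected
Step 7: +4 new -> 56 infected
Step 8: +2 new -> 58 infected
Step 9: +1 new -> 59 infected
Step 10: +0 new -> 59 infected

Answer: 59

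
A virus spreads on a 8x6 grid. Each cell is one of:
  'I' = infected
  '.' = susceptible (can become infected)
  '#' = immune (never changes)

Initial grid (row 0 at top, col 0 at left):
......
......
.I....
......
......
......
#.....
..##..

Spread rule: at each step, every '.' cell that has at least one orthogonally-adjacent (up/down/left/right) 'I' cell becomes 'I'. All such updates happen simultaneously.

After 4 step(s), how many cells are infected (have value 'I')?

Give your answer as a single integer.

Answer: 28

Derivation:
Step 0 (initial): 1 infected
Step 1: +4 new -> 5 infected
Step 2: +7 new -> 12 infected
Step 3: +8 new -> 20 infected
Step 4: +8 new -> 28 infected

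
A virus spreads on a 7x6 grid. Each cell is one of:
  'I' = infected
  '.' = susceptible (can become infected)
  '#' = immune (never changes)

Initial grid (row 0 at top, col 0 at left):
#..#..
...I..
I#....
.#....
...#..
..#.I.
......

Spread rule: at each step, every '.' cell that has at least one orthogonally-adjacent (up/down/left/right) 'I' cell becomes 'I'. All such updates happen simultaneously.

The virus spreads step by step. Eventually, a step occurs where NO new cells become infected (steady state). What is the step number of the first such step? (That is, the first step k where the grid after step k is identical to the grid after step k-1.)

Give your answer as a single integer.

Answer: 5

Derivation:
Step 0 (initial): 3 infected
Step 1: +9 new -> 12 infected
Step 2: +12 new -> 24 infected
Step 3: +8 new -> 32 infected
Step 4: +4 new -> 36 infected
Step 5: +0 new -> 36 infected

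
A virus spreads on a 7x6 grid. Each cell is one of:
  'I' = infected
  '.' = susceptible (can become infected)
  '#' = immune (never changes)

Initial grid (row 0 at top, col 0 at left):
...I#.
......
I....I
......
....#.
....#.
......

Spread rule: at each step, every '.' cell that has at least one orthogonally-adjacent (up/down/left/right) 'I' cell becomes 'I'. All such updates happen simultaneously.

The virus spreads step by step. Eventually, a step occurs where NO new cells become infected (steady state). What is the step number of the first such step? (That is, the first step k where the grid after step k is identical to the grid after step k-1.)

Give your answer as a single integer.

Answer: 7

Derivation:
Step 0 (initial): 3 infected
Step 1: +8 new -> 11 infected
Step 2: +12 new -> 23 infected
Step 3: +5 new -> 28 infected
Step 4: +5 new -> 33 infected
Step 5: +4 new -> 37 infected
Step 6: +2 new -> 39 infected
Step 7: +0 new -> 39 infected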